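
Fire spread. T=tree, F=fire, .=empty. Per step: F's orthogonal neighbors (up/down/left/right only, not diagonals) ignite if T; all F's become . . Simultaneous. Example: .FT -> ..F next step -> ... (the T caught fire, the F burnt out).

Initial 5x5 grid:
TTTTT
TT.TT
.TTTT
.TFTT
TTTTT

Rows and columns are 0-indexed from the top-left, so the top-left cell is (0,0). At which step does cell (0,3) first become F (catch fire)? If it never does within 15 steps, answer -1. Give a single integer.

Step 1: cell (0,3)='T' (+4 fires, +1 burnt)
Step 2: cell (0,3)='T' (+5 fires, +4 burnt)
Step 3: cell (0,3)='T' (+5 fires, +5 burnt)
Step 4: cell (0,3)='F' (+4 fires, +5 burnt)
  -> target ignites at step 4
Step 5: cell (0,3)='.' (+3 fires, +4 burnt)
Step 6: cell (0,3)='.' (+0 fires, +3 burnt)
  fire out at step 6

4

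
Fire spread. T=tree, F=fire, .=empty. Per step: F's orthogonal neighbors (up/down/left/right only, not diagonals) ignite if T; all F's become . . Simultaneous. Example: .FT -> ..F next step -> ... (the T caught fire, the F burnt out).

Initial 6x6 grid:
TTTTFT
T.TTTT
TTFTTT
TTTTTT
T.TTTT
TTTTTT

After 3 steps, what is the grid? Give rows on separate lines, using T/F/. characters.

Step 1: 7 trees catch fire, 2 burn out
  TTTF.F
  T.FTFT
  TF.FTT
  TTFTTT
  T.TTTT
  TTTTTT
Step 2: 8 trees catch fire, 7 burn out
  TTF...
  T..F.F
  F...FT
  TF.FTT
  T.FTTT
  TTTTTT
Step 3: 7 trees catch fire, 8 burn out
  TF....
  F.....
  .....F
  F...FT
  T..FTT
  TTFTTT

TF....
F.....
.....F
F...FT
T..FTT
TTFTTT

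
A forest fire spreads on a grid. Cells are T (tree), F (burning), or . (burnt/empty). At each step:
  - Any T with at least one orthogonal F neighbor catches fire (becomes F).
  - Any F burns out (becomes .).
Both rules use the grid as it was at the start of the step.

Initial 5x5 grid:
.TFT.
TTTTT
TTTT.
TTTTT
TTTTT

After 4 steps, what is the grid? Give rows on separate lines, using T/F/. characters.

Step 1: 3 trees catch fire, 1 burn out
  .F.F.
  TTFTT
  TTTT.
  TTTTT
  TTTTT
Step 2: 3 trees catch fire, 3 burn out
  .....
  TF.FT
  TTFT.
  TTTTT
  TTTTT
Step 3: 5 trees catch fire, 3 burn out
  .....
  F...F
  TF.F.
  TTFTT
  TTTTT
Step 4: 4 trees catch fire, 5 burn out
  .....
  .....
  F....
  TF.FT
  TTFTT

.....
.....
F....
TF.FT
TTFTT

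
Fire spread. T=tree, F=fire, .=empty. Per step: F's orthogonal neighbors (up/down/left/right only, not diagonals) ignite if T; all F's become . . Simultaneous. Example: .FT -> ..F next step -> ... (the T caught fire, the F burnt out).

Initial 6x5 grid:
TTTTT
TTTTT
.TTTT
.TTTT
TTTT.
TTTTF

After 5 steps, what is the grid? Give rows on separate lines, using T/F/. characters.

Step 1: 1 trees catch fire, 1 burn out
  TTTTT
  TTTTT
  .TTTT
  .TTTT
  TTTT.
  TTTF.
Step 2: 2 trees catch fire, 1 burn out
  TTTTT
  TTTTT
  .TTTT
  .TTTT
  TTTF.
  TTF..
Step 3: 3 trees catch fire, 2 burn out
  TTTTT
  TTTTT
  .TTTT
  .TTFT
  TTF..
  TF...
Step 4: 5 trees catch fire, 3 burn out
  TTTTT
  TTTTT
  .TTFT
  .TF.F
  TF...
  F....
Step 5: 5 trees catch fire, 5 burn out
  TTTTT
  TTTFT
  .TF.F
  .F...
  F....
  .....

TTTTT
TTTFT
.TF.F
.F...
F....
.....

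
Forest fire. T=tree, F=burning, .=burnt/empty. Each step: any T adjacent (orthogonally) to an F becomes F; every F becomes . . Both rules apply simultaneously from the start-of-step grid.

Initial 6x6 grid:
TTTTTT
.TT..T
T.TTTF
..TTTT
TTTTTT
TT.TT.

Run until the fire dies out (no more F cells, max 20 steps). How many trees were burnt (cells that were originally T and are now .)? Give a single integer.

Step 1: +3 fires, +1 burnt (F count now 3)
Step 2: +4 fires, +3 burnt (F count now 4)
Step 3: +4 fires, +4 burnt (F count now 4)
Step 4: +5 fires, +4 burnt (F count now 5)
Step 5: +4 fires, +5 burnt (F count now 4)
Step 6: +2 fires, +4 burnt (F count now 2)
Step 7: +3 fires, +2 burnt (F count now 3)
Step 8: +1 fires, +3 burnt (F count now 1)
Step 9: +0 fires, +1 burnt (F count now 0)
Fire out after step 9
Initially T: 27, now '.': 35
Total burnt (originally-T cells now '.'): 26

Answer: 26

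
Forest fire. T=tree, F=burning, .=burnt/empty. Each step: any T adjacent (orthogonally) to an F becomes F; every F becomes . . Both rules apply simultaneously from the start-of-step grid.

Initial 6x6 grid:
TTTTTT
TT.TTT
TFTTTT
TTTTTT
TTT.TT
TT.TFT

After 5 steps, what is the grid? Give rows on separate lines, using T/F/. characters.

Step 1: 7 trees catch fire, 2 burn out
  TTTTTT
  TF.TTT
  F.FTTT
  TFTTTT
  TTT.FT
  TT.F.F
Step 2: 8 trees catch fire, 7 burn out
  TFTTTT
  F..TTT
  ...FTT
  F.FTFT
  TFT..F
  TT....
Step 3: 9 trees catch fire, 8 burn out
  F.FTTT
  ...FTT
  ....FT
  ...F.F
  F.F...
  TF....
Step 4: 4 trees catch fire, 9 burn out
  ...FTT
  ....FT
  .....F
  ......
  ......
  F.....
Step 5: 2 trees catch fire, 4 burn out
  ....FT
  .....F
  ......
  ......
  ......
  ......

....FT
.....F
......
......
......
......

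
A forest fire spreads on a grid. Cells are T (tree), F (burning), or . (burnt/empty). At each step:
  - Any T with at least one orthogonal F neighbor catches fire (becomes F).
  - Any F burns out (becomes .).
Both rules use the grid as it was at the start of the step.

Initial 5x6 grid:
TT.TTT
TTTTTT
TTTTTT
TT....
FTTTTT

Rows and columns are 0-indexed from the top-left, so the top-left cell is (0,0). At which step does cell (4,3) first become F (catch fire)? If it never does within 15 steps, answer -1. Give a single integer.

Step 1: cell (4,3)='T' (+2 fires, +1 burnt)
Step 2: cell (4,3)='T' (+3 fires, +2 burnt)
Step 3: cell (4,3)='F' (+3 fires, +3 burnt)
  -> target ignites at step 3
Step 4: cell (4,3)='.' (+4 fires, +3 burnt)
Step 5: cell (4,3)='.' (+4 fires, +4 burnt)
Step 6: cell (4,3)='.' (+2 fires, +4 burnt)
Step 7: cell (4,3)='.' (+3 fires, +2 burnt)
Step 8: cell (4,3)='.' (+2 fires, +3 burnt)
Step 9: cell (4,3)='.' (+1 fires, +2 burnt)
Step 10: cell (4,3)='.' (+0 fires, +1 burnt)
  fire out at step 10

3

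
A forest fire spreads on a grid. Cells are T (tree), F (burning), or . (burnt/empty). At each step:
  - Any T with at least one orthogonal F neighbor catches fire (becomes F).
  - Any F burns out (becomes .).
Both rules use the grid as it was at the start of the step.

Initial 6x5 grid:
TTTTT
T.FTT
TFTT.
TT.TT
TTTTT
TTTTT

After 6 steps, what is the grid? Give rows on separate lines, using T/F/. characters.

Step 1: 5 trees catch fire, 2 burn out
  TTFTT
  T..FT
  F.FT.
  TF.TT
  TTTTT
  TTTTT
Step 2: 7 trees catch fire, 5 burn out
  TF.FT
  F...F
  ...F.
  F..TT
  TFTTT
  TTTTT
Step 3: 6 trees catch fire, 7 burn out
  F...F
  .....
  .....
  ...FT
  F.FTT
  TFTTT
Step 4: 4 trees catch fire, 6 burn out
  .....
  .....
  .....
  ....F
  ...FT
  F.FTT
Step 5: 2 trees catch fire, 4 burn out
  .....
  .....
  .....
  .....
  ....F
  ...FT
Step 6: 1 trees catch fire, 2 burn out
  .....
  .....
  .....
  .....
  .....
  ....F

.....
.....
.....
.....
.....
....F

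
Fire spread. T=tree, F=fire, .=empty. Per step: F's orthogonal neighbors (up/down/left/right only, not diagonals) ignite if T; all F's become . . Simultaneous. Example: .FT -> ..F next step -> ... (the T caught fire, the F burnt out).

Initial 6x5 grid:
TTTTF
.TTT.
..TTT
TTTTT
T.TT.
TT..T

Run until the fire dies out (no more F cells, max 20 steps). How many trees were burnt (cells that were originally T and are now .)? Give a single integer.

Answer: 20

Derivation:
Step 1: +1 fires, +1 burnt (F count now 1)
Step 2: +2 fires, +1 burnt (F count now 2)
Step 3: +3 fires, +2 burnt (F count now 3)
Step 4: +5 fires, +3 burnt (F count now 5)
Step 5: +3 fires, +5 burnt (F count now 3)
Step 6: +2 fires, +3 burnt (F count now 2)
Step 7: +1 fires, +2 burnt (F count now 1)
Step 8: +1 fires, +1 burnt (F count now 1)
Step 9: +1 fires, +1 burnt (F count now 1)
Step 10: +1 fires, +1 burnt (F count now 1)
Step 11: +0 fires, +1 burnt (F count now 0)
Fire out after step 11
Initially T: 21, now '.': 29
Total burnt (originally-T cells now '.'): 20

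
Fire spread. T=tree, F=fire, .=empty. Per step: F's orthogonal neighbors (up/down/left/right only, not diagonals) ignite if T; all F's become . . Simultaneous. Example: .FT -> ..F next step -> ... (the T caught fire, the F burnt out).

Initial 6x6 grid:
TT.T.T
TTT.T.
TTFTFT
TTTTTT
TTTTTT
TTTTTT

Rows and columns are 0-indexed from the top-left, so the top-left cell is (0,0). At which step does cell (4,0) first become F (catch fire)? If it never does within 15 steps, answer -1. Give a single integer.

Step 1: cell (4,0)='T' (+7 fires, +2 burnt)
Step 2: cell (4,0)='T' (+7 fires, +7 burnt)
Step 3: cell (4,0)='T' (+8 fires, +7 burnt)
Step 4: cell (4,0)='F' (+5 fires, +8 burnt)
  -> target ignites at step 4
Step 5: cell (4,0)='.' (+1 fires, +5 burnt)
Step 6: cell (4,0)='.' (+0 fires, +1 burnt)
  fire out at step 6

4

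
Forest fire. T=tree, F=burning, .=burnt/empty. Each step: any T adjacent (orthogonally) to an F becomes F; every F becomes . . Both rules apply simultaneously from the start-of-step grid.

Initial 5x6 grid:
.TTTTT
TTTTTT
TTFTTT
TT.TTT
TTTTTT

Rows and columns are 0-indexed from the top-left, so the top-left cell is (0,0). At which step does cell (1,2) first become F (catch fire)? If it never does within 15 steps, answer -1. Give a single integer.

Step 1: cell (1,2)='F' (+3 fires, +1 burnt)
  -> target ignites at step 1
Step 2: cell (1,2)='.' (+7 fires, +3 burnt)
Step 3: cell (1,2)='.' (+9 fires, +7 burnt)
Step 4: cell (1,2)='.' (+6 fires, +9 burnt)
Step 5: cell (1,2)='.' (+2 fires, +6 burnt)
Step 6: cell (1,2)='.' (+0 fires, +2 burnt)
  fire out at step 6

1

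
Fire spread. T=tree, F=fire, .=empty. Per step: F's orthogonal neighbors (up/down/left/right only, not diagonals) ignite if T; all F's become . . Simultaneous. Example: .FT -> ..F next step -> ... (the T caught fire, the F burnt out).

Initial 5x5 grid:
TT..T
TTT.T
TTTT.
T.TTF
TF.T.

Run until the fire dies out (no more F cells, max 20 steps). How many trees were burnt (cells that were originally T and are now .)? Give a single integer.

Step 1: +2 fires, +2 burnt (F count now 2)
Step 2: +4 fires, +2 burnt (F count now 4)
Step 3: +2 fires, +4 burnt (F count now 2)
Step 4: +3 fires, +2 burnt (F count now 3)
Step 5: +2 fires, +3 burnt (F count now 2)
Step 6: +1 fires, +2 burnt (F count now 1)
Step 7: +0 fires, +1 burnt (F count now 0)
Fire out after step 7
Initially T: 16, now '.': 23
Total burnt (originally-T cells now '.'): 14

Answer: 14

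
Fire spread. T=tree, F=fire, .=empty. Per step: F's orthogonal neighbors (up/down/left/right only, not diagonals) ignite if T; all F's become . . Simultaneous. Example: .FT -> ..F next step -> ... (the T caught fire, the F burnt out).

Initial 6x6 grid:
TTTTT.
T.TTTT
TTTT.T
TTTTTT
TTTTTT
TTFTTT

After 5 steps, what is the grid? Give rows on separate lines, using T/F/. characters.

Step 1: 3 trees catch fire, 1 burn out
  TTTTT.
  T.TTTT
  TTTT.T
  TTTTTT
  TTFTTT
  TF.FTT
Step 2: 5 trees catch fire, 3 burn out
  TTTTT.
  T.TTTT
  TTTT.T
  TTFTTT
  TF.FTT
  F...FT
Step 3: 6 trees catch fire, 5 burn out
  TTTTT.
  T.TTTT
  TTFT.T
  TF.FTT
  F...FT
  .....F
Step 4: 6 trees catch fire, 6 burn out
  TTTTT.
  T.FTTT
  TF.F.T
  F...FT
  .....F
  ......
Step 5: 4 trees catch fire, 6 burn out
  TTFTT.
  T..FTT
  F....T
  .....F
  ......
  ......

TTFTT.
T..FTT
F....T
.....F
......
......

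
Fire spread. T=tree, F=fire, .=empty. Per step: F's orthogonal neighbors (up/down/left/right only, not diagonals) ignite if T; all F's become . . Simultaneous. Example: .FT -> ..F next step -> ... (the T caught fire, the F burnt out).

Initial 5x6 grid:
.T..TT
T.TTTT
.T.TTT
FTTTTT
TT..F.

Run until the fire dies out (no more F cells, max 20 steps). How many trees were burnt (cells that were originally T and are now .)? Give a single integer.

Step 1: +3 fires, +2 burnt (F count now 3)
Step 2: +6 fires, +3 burnt (F count now 6)
Step 3: +3 fires, +6 burnt (F count now 3)
Step 4: +3 fires, +3 burnt (F count now 3)
Step 5: +2 fires, +3 burnt (F count now 2)
Step 6: +0 fires, +2 burnt (F count now 0)
Fire out after step 6
Initially T: 19, now '.': 28
Total burnt (originally-T cells now '.'): 17

Answer: 17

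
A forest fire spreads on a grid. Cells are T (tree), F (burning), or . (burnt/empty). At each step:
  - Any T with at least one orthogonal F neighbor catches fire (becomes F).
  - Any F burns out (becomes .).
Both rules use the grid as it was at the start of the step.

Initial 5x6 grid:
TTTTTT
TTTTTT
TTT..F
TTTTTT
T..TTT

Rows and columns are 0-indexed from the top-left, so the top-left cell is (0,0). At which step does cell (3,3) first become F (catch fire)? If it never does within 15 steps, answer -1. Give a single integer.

Step 1: cell (3,3)='T' (+2 fires, +1 burnt)
Step 2: cell (3,3)='T' (+4 fires, +2 burnt)
Step 3: cell (3,3)='F' (+4 fires, +4 burnt)
  -> target ignites at step 3
Step 4: cell (3,3)='.' (+4 fires, +4 burnt)
Step 5: cell (3,3)='.' (+4 fires, +4 burnt)
Step 6: cell (3,3)='.' (+4 fires, +4 burnt)
Step 7: cell (3,3)='.' (+3 fires, +4 burnt)
Step 8: cell (3,3)='.' (+0 fires, +3 burnt)
  fire out at step 8

3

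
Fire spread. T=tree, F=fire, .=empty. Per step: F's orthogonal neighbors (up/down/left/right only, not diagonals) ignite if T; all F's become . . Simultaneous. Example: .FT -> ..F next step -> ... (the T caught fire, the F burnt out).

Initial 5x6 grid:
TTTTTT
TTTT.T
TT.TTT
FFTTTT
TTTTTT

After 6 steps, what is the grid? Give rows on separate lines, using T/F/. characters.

Step 1: 5 trees catch fire, 2 burn out
  TTTTTT
  TTTT.T
  FF.TTT
  ..FTTT
  FFTTTT
Step 2: 4 trees catch fire, 5 burn out
  TTTTTT
  FFTT.T
  ...TTT
  ...FTT
  ..FTTT
Step 3: 6 trees catch fire, 4 burn out
  FFTTTT
  ..FT.T
  ...FTT
  ....FT
  ...FTT
Step 4: 5 trees catch fire, 6 burn out
  ..FTTT
  ...F.T
  ....FT
  .....F
  ....FT
Step 5: 3 trees catch fire, 5 burn out
  ...FTT
  .....T
  .....F
  ......
  .....F
Step 6: 2 trees catch fire, 3 burn out
  ....FT
  .....F
  ......
  ......
  ......

....FT
.....F
......
......
......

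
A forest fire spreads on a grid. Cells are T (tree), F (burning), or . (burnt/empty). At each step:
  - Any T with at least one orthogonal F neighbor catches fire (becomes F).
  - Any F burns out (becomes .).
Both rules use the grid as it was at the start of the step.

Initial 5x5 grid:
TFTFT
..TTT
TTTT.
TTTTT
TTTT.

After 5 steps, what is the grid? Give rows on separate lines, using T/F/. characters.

Step 1: 4 trees catch fire, 2 burn out
  F.F.F
  ..TFT
  TTTT.
  TTTTT
  TTTT.
Step 2: 3 trees catch fire, 4 burn out
  .....
  ..F.F
  TTTF.
  TTTTT
  TTTT.
Step 3: 2 trees catch fire, 3 burn out
  .....
  .....
  TTF..
  TTTFT
  TTTT.
Step 4: 4 trees catch fire, 2 burn out
  .....
  .....
  TF...
  TTF.F
  TTTF.
Step 5: 3 trees catch fire, 4 burn out
  .....
  .....
  F....
  TF...
  TTF..

.....
.....
F....
TF...
TTF..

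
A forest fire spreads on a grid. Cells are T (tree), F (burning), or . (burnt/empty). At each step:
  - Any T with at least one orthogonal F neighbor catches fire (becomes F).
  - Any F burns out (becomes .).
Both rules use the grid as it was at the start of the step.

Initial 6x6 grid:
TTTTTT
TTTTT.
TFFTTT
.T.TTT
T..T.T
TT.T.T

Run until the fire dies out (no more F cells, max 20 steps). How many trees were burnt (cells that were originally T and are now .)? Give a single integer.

Answer: 23

Derivation:
Step 1: +5 fires, +2 burnt (F count now 5)
Step 2: +6 fires, +5 burnt (F count now 6)
Step 3: +6 fires, +6 burnt (F count now 6)
Step 4: +3 fires, +6 burnt (F count now 3)
Step 5: +2 fires, +3 burnt (F count now 2)
Step 6: +1 fires, +2 burnt (F count now 1)
Step 7: +0 fires, +1 burnt (F count now 0)
Fire out after step 7
Initially T: 26, now '.': 33
Total burnt (originally-T cells now '.'): 23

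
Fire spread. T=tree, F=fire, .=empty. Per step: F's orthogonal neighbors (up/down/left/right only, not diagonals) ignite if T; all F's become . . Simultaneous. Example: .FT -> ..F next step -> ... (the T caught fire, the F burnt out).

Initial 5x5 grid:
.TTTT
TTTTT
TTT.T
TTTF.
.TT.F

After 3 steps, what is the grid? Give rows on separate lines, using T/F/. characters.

Step 1: 1 trees catch fire, 2 burn out
  .TTTT
  TTTTT
  TTT.T
  TTF..
  .TT..
Step 2: 3 trees catch fire, 1 burn out
  .TTTT
  TTTTT
  TTF.T
  TF...
  .TF..
Step 3: 4 trees catch fire, 3 burn out
  .TTTT
  TTFTT
  TF..T
  F....
  .F...

.TTTT
TTFTT
TF..T
F....
.F...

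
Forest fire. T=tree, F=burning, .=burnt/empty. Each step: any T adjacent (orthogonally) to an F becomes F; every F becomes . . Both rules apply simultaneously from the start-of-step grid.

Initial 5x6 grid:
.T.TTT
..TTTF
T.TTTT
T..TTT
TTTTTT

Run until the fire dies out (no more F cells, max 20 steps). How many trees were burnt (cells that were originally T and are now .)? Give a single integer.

Answer: 21

Derivation:
Step 1: +3 fires, +1 burnt (F count now 3)
Step 2: +4 fires, +3 burnt (F count now 4)
Step 3: +5 fires, +4 burnt (F count now 5)
Step 4: +3 fires, +5 burnt (F count now 3)
Step 5: +1 fires, +3 burnt (F count now 1)
Step 6: +1 fires, +1 burnt (F count now 1)
Step 7: +1 fires, +1 burnt (F count now 1)
Step 8: +1 fires, +1 burnt (F count now 1)
Step 9: +1 fires, +1 burnt (F count now 1)
Step 10: +1 fires, +1 burnt (F count now 1)
Step 11: +0 fires, +1 burnt (F count now 0)
Fire out after step 11
Initially T: 22, now '.': 29
Total burnt (originally-T cells now '.'): 21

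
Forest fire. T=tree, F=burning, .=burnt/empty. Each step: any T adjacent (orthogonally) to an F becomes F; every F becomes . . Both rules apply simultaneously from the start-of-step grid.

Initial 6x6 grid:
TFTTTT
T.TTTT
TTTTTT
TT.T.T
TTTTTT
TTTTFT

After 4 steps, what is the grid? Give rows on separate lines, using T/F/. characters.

Step 1: 5 trees catch fire, 2 burn out
  F.FTTT
  T.TTTT
  TTTTTT
  TT.T.T
  TTTTFT
  TTTF.F
Step 2: 6 trees catch fire, 5 burn out
  ...FTT
  F.FTTT
  TTTTTT
  TT.T.T
  TTTF.F
  TTF...
Step 3: 8 trees catch fire, 6 burn out
  ....FT
  ...FTT
  FTFTTT
  TT.F.F
  TTF...
  TF....
Step 4: 8 trees catch fire, 8 burn out
  .....F
  ....FT
  .F.FTF
  FT....
  TF....
  F.....

.....F
....FT
.F.FTF
FT....
TF....
F.....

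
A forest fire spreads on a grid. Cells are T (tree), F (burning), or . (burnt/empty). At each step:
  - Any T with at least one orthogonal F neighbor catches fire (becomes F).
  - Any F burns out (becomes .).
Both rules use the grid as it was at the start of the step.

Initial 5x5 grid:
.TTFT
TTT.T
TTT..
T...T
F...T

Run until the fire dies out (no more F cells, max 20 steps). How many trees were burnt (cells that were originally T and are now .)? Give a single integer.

Step 1: +3 fires, +2 burnt (F count now 3)
Step 2: +4 fires, +3 burnt (F count now 4)
Step 3: +4 fires, +4 burnt (F count now 4)
Step 4: +0 fires, +4 burnt (F count now 0)
Fire out after step 4
Initially T: 13, now '.': 23
Total burnt (originally-T cells now '.'): 11

Answer: 11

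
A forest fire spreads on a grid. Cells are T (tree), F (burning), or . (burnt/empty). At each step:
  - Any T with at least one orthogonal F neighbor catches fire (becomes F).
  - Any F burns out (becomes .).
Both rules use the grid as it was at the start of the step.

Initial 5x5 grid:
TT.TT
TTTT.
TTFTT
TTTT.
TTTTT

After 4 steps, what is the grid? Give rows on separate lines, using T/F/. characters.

Step 1: 4 trees catch fire, 1 burn out
  TT.TT
  TTFT.
  TF.FT
  TTFT.
  TTTTT
Step 2: 7 trees catch fire, 4 burn out
  TT.TT
  TF.F.
  F...F
  TF.F.
  TTFTT
Step 3: 6 trees catch fire, 7 burn out
  TF.FT
  F....
  .....
  F....
  TF.FT
Step 4: 4 trees catch fire, 6 burn out
  F...F
  .....
  .....
  .....
  F...F

F...F
.....
.....
.....
F...F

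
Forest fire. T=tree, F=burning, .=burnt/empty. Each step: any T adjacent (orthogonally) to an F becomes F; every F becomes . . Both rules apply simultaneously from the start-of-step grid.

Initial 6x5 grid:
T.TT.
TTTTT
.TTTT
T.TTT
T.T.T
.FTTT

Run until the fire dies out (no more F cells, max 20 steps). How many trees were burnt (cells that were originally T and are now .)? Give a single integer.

Step 1: +1 fires, +1 burnt (F count now 1)
Step 2: +2 fires, +1 burnt (F count now 2)
Step 3: +2 fires, +2 burnt (F count now 2)
Step 4: +3 fires, +2 burnt (F count now 3)
Step 5: +4 fires, +3 burnt (F count now 4)
Step 6: +4 fires, +4 burnt (F count now 4)
Step 7: +3 fires, +4 burnt (F count now 3)
Step 8: +1 fires, +3 burnt (F count now 1)
Step 9: +0 fires, +1 burnt (F count now 0)
Fire out after step 9
Initially T: 22, now '.': 28
Total burnt (originally-T cells now '.'): 20

Answer: 20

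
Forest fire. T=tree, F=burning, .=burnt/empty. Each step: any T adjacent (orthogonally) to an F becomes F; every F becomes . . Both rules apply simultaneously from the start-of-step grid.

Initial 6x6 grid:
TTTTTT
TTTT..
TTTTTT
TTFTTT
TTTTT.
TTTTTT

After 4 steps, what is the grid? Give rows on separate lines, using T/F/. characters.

Step 1: 4 trees catch fire, 1 burn out
  TTTTTT
  TTTT..
  TTFTTT
  TF.FTT
  TTFTT.
  TTTTTT
Step 2: 8 trees catch fire, 4 burn out
  TTTTTT
  TTFT..
  TF.FTT
  F...FT
  TF.FT.
  TTFTTT
Step 3: 10 trees catch fire, 8 burn out
  TTFTTT
  TF.F..
  F...FT
  .....F
  F...F.
  TF.FTT
Step 4: 6 trees catch fire, 10 burn out
  TF.FTT
  F.....
  .....F
  ......
  ......
  F...FT

TF.FTT
F.....
.....F
......
......
F...FT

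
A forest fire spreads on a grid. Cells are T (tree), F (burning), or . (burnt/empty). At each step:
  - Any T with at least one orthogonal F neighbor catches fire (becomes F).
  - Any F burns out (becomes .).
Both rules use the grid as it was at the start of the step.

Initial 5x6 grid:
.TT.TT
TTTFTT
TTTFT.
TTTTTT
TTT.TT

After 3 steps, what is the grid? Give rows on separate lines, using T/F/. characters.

Step 1: 5 trees catch fire, 2 burn out
  .TT.TT
  TTF.FT
  TTF.F.
  TTTFTT
  TTT.TT
Step 2: 7 trees catch fire, 5 burn out
  .TF.FT
  TF...F
  TF....
  TTF.FT
  TTT.TT
Step 3: 8 trees catch fire, 7 burn out
  .F...F
  F.....
  F.....
  TF...F
  TTF.FT

.F...F
F.....
F.....
TF...F
TTF.FT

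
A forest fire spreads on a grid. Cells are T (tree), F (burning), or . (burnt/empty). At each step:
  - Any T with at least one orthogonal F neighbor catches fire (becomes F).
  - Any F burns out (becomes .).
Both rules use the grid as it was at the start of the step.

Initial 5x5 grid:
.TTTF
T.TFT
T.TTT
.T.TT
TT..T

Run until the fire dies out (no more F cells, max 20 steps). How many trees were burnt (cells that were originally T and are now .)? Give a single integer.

Answer: 11

Derivation:
Step 1: +4 fires, +2 burnt (F count now 4)
Step 2: +4 fires, +4 burnt (F count now 4)
Step 3: +2 fires, +4 burnt (F count now 2)
Step 4: +1 fires, +2 burnt (F count now 1)
Step 5: +0 fires, +1 burnt (F count now 0)
Fire out after step 5
Initially T: 16, now '.': 20
Total burnt (originally-T cells now '.'): 11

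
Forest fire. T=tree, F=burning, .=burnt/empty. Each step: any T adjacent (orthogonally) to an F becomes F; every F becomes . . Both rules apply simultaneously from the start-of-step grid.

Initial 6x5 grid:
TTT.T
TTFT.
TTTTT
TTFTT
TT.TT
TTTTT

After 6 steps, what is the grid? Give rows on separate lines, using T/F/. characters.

Step 1: 6 trees catch fire, 2 burn out
  TTF.T
  TF.F.
  TTFTT
  TF.FT
  TT.TT
  TTTTT
Step 2: 8 trees catch fire, 6 burn out
  TF..T
  F....
  TF.FT
  F...F
  TF.FT
  TTTTT
Step 3: 7 trees catch fire, 8 burn out
  F...T
  .....
  F...F
  .....
  F...F
  TFTFT
Step 4: 3 trees catch fire, 7 burn out
  ....T
  .....
  .....
  .....
  .....
  F.F.F
Step 5: 0 trees catch fire, 3 burn out
  ....T
  .....
  .....
  .....
  .....
  .....
Step 6: 0 trees catch fire, 0 burn out
  ....T
  .....
  .....
  .....
  .....
  .....

....T
.....
.....
.....
.....
.....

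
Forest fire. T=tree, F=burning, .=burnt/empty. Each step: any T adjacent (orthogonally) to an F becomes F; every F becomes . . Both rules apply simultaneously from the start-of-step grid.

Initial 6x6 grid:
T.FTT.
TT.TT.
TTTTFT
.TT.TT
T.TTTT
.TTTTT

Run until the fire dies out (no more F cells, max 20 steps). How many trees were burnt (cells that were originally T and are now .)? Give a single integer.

Answer: 25

Derivation:
Step 1: +5 fires, +2 burnt (F count now 5)
Step 2: +5 fires, +5 burnt (F count now 5)
Step 3: +5 fires, +5 burnt (F count now 5)
Step 4: +6 fires, +5 burnt (F count now 6)
Step 5: +2 fires, +6 burnt (F count now 2)
Step 6: +2 fires, +2 burnt (F count now 2)
Step 7: +0 fires, +2 burnt (F count now 0)
Fire out after step 7
Initially T: 26, now '.': 35
Total burnt (originally-T cells now '.'): 25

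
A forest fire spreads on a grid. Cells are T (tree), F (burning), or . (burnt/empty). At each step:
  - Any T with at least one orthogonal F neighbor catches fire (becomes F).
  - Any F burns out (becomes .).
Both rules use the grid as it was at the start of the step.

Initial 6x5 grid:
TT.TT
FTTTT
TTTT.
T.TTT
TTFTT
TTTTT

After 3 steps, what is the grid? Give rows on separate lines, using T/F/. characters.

Step 1: 7 trees catch fire, 2 burn out
  FT.TT
  .FTTT
  FTTT.
  T.FTT
  TF.FT
  TTFTT
Step 2: 10 trees catch fire, 7 burn out
  .F.TT
  ..FTT
  .FFT.
  F..FT
  F...F
  TF.FT
Step 3: 5 trees catch fire, 10 burn out
  ...TT
  ...FT
  ...F.
  ....F
  .....
  F...F

...TT
...FT
...F.
....F
.....
F...F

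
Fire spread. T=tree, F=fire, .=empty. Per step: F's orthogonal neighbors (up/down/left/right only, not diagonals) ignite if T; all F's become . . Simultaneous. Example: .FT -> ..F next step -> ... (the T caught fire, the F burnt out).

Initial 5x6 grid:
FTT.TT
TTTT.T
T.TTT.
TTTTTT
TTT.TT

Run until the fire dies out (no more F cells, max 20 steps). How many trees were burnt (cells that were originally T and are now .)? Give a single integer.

Step 1: +2 fires, +1 burnt (F count now 2)
Step 2: +3 fires, +2 burnt (F count now 3)
Step 3: +2 fires, +3 burnt (F count now 2)
Step 4: +4 fires, +2 burnt (F count now 4)
Step 5: +3 fires, +4 burnt (F count now 3)
Step 6: +3 fires, +3 burnt (F count now 3)
Step 7: +1 fires, +3 burnt (F count now 1)
Step 8: +2 fires, +1 burnt (F count now 2)
Step 9: +1 fires, +2 burnt (F count now 1)
Step 10: +0 fires, +1 burnt (F count now 0)
Fire out after step 10
Initially T: 24, now '.': 27
Total burnt (originally-T cells now '.'): 21

Answer: 21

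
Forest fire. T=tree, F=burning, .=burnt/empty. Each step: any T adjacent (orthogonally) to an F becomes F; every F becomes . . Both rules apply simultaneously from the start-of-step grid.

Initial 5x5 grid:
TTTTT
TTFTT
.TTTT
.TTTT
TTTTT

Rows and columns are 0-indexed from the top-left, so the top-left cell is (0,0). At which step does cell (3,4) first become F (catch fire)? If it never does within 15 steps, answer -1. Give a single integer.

Step 1: cell (3,4)='T' (+4 fires, +1 burnt)
Step 2: cell (3,4)='T' (+7 fires, +4 burnt)
Step 3: cell (3,4)='T' (+6 fires, +7 burnt)
Step 4: cell (3,4)='F' (+3 fires, +6 burnt)
  -> target ignites at step 4
Step 5: cell (3,4)='.' (+2 fires, +3 burnt)
Step 6: cell (3,4)='.' (+0 fires, +2 burnt)
  fire out at step 6

4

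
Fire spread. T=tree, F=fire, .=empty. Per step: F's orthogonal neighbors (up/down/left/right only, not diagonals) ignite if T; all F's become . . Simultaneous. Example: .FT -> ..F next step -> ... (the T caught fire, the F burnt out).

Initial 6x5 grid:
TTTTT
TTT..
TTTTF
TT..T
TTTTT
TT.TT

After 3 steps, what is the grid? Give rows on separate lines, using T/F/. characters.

Step 1: 2 trees catch fire, 1 burn out
  TTTTT
  TTT..
  TTTF.
  TT..F
  TTTTT
  TT.TT
Step 2: 2 trees catch fire, 2 burn out
  TTTTT
  TTT..
  TTF..
  TT...
  TTTTF
  TT.TT
Step 3: 4 trees catch fire, 2 burn out
  TTTTT
  TTF..
  TF...
  TT...
  TTTF.
  TT.TF

TTTTT
TTF..
TF...
TT...
TTTF.
TT.TF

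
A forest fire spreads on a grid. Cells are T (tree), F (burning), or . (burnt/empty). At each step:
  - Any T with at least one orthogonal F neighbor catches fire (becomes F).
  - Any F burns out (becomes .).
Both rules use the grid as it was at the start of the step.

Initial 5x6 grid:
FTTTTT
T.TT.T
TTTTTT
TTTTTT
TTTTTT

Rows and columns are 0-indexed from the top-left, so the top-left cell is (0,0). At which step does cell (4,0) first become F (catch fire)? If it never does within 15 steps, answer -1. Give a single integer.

Step 1: cell (4,0)='T' (+2 fires, +1 burnt)
Step 2: cell (4,0)='T' (+2 fires, +2 burnt)
Step 3: cell (4,0)='T' (+4 fires, +2 burnt)
Step 4: cell (4,0)='F' (+5 fires, +4 burnt)
  -> target ignites at step 4
Step 5: cell (4,0)='.' (+4 fires, +5 burnt)
Step 6: cell (4,0)='.' (+4 fires, +4 burnt)
Step 7: cell (4,0)='.' (+3 fires, +4 burnt)
Step 8: cell (4,0)='.' (+2 fires, +3 burnt)
Step 9: cell (4,0)='.' (+1 fires, +2 burnt)
Step 10: cell (4,0)='.' (+0 fires, +1 burnt)
  fire out at step 10

4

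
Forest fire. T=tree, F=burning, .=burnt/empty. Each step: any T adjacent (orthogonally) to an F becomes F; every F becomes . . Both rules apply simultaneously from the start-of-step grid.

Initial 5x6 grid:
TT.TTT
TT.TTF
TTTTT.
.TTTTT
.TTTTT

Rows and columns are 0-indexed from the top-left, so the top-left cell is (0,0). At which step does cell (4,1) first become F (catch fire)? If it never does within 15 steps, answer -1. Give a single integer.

Step 1: cell (4,1)='T' (+2 fires, +1 burnt)
Step 2: cell (4,1)='T' (+3 fires, +2 burnt)
Step 3: cell (4,1)='T' (+3 fires, +3 burnt)
Step 4: cell (4,1)='T' (+4 fires, +3 burnt)
Step 5: cell (4,1)='T' (+4 fires, +4 burnt)
Step 6: cell (4,1)='T' (+4 fires, +4 burnt)
Step 7: cell (4,1)='F' (+3 fires, +4 burnt)
  -> target ignites at step 7
Step 8: cell (4,1)='.' (+1 fires, +3 burnt)
Step 9: cell (4,1)='.' (+0 fires, +1 burnt)
  fire out at step 9

7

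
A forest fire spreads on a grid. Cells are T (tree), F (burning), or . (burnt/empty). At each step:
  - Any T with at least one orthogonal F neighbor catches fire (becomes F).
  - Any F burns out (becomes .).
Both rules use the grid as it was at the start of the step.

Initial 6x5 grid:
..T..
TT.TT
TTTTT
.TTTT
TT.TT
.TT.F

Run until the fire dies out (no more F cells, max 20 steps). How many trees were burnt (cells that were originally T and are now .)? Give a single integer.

Step 1: +1 fires, +1 burnt (F count now 1)
Step 2: +2 fires, +1 burnt (F count now 2)
Step 3: +2 fires, +2 burnt (F count now 2)
Step 4: +3 fires, +2 burnt (F count now 3)
Step 5: +3 fires, +3 burnt (F count now 3)
Step 6: +2 fires, +3 burnt (F count now 2)
Step 7: +4 fires, +2 burnt (F count now 4)
Step 8: +2 fires, +4 burnt (F count now 2)
Step 9: +0 fires, +2 burnt (F count now 0)
Fire out after step 9
Initially T: 20, now '.': 29
Total burnt (originally-T cells now '.'): 19

Answer: 19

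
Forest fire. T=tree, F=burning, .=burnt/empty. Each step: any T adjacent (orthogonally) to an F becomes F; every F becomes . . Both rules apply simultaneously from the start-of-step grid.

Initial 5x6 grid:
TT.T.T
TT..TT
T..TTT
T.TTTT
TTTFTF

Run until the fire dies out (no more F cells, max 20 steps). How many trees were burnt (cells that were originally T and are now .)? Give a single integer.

Answer: 20

Derivation:
Step 1: +4 fires, +2 burnt (F count now 4)
Step 2: +5 fires, +4 burnt (F count now 5)
Step 3: +3 fires, +5 burnt (F count now 3)
Step 4: +3 fires, +3 burnt (F count now 3)
Step 5: +1 fires, +3 burnt (F count now 1)
Step 6: +1 fires, +1 burnt (F count now 1)
Step 7: +2 fires, +1 burnt (F count now 2)
Step 8: +1 fires, +2 burnt (F count now 1)
Step 9: +0 fires, +1 burnt (F count now 0)
Fire out after step 9
Initially T: 21, now '.': 29
Total burnt (originally-T cells now '.'): 20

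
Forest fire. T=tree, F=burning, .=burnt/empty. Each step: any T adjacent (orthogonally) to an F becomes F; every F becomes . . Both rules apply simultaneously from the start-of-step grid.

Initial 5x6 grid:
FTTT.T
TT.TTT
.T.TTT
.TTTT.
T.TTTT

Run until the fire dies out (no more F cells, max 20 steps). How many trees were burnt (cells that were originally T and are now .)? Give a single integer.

Answer: 21

Derivation:
Step 1: +2 fires, +1 burnt (F count now 2)
Step 2: +2 fires, +2 burnt (F count now 2)
Step 3: +2 fires, +2 burnt (F count now 2)
Step 4: +2 fires, +2 burnt (F count now 2)
Step 5: +3 fires, +2 burnt (F count now 3)
Step 6: +4 fires, +3 burnt (F count now 4)
Step 7: +4 fires, +4 burnt (F count now 4)
Step 8: +1 fires, +4 burnt (F count now 1)
Step 9: +1 fires, +1 burnt (F count now 1)
Step 10: +0 fires, +1 burnt (F count now 0)
Fire out after step 10
Initially T: 22, now '.': 29
Total burnt (originally-T cells now '.'): 21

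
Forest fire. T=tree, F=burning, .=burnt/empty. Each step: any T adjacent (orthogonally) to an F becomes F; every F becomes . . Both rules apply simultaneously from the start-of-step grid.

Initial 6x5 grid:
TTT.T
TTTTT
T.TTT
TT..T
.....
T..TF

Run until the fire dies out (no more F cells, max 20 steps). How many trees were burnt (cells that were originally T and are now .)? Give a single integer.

Answer: 1

Derivation:
Step 1: +1 fires, +1 burnt (F count now 1)
Step 2: +0 fires, +1 burnt (F count now 0)
Fire out after step 2
Initially T: 18, now '.': 13
Total burnt (originally-T cells now '.'): 1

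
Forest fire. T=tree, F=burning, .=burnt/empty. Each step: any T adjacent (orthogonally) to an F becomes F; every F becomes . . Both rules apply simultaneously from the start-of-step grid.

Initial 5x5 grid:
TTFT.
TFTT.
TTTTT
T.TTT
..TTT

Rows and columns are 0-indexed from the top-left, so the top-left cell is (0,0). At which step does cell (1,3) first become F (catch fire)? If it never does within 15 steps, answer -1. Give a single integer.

Step 1: cell (1,3)='T' (+5 fires, +2 burnt)
Step 2: cell (1,3)='F' (+4 fires, +5 burnt)
  -> target ignites at step 2
Step 3: cell (1,3)='.' (+3 fires, +4 burnt)
Step 4: cell (1,3)='.' (+3 fires, +3 burnt)
Step 5: cell (1,3)='.' (+2 fires, +3 burnt)
Step 6: cell (1,3)='.' (+1 fires, +2 burnt)
Step 7: cell (1,3)='.' (+0 fires, +1 burnt)
  fire out at step 7

2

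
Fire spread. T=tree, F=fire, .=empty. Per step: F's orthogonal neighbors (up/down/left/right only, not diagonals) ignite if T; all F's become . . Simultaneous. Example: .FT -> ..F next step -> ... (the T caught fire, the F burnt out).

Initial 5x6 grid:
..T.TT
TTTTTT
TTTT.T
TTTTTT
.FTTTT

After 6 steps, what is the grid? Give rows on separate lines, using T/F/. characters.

Step 1: 2 trees catch fire, 1 burn out
  ..T.TT
  TTTTTT
  TTTT.T
  TFTTTT
  ..FTTT
Step 2: 4 trees catch fire, 2 burn out
  ..T.TT
  TTTTTT
  TFTT.T
  F.FTTT
  ...FTT
Step 3: 5 trees catch fire, 4 burn out
  ..T.TT
  TFTTTT
  F.FT.T
  ...FTT
  ....FT
Step 4: 5 trees catch fire, 5 burn out
  ..T.TT
  F.FTTT
  ...F.T
  ....FT
  .....F
Step 5: 3 trees catch fire, 5 burn out
  ..F.TT
  ...FTT
  .....T
  .....F
  ......
Step 6: 2 trees catch fire, 3 burn out
  ....TT
  ....FT
  .....F
  ......
  ......

....TT
....FT
.....F
......
......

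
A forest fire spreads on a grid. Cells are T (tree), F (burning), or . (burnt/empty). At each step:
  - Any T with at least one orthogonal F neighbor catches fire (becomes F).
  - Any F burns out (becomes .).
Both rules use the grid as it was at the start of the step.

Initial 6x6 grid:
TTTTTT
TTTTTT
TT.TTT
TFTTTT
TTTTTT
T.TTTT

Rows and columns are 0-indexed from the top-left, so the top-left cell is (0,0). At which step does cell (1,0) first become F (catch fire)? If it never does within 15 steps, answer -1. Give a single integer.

Step 1: cell (1,0)='T' (+4 fires, +1 burnt)
Step 2: cell (1,0)='T' (+5 fires, +4 burnt)
Step 3: cell (1,0)='F' (+8 fires, +5 burnt)
  -> target ignites at step 3
Step 4: cell (1,0)='.' (+7 fires, +8 burnt)
Step 5: cell (1,0)='.' (+5 fires, +7 burnt)
Step 6: cell (1,0)='.' (+3 fires, +5 burnt)
Step 7: cell (1,0)='.' (+1 fires, +3 burnt)
Step 8: cell (1,0)='.' (+0 fires, +1 burnt)
  fire out at step 8

3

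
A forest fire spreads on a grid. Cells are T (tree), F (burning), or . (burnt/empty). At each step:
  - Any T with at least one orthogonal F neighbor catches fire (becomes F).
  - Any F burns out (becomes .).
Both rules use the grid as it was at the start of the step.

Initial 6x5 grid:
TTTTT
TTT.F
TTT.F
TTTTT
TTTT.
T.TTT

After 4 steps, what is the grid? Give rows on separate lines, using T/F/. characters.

Step 1: 2 trees catch fire, 2 burn out
  TTTTF
  TTT..
  TTT..
  TTTTF
  TTTT.
  T.TTT
Step 2: 2 trees catch fire, 2 burn out
  TTTF.
  TTT..
  TTT..
  TTTF.
  TTTT.
  T.TTT
Step 3: 3 trees catch fire, 2 burn out
  TTF..
  TTT..
  TTT..
  TTF..
  TTTF.
  T.TTT
Step 4: 6 trees catch fire, 3 burn out
  TF...
  TTF..
  TTF..
  TF...
  TTF..
  T.TFT

TF...
TTF..
TTF..
TF...
TTF..
T.TFT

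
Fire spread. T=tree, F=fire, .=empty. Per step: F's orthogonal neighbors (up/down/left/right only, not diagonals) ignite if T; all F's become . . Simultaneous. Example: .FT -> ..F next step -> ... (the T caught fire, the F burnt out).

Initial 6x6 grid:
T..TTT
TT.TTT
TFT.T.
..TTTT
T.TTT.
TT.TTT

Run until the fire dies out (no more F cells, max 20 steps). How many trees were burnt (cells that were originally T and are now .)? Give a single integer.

Answer: 22

Derivation:
Step 1: +3 fires, +1 burnt (F count now 3)
Step 2: +2 fires, +3 burnt (F count now 2)
Step 3: +3 fires, +2 burnt (F count now 3)
Step 4: +2 fires, +3 burnt (F count now 2)
Step 5: +4 fires, +2 burnt (F count now 4)
Step 6: +2 fires, +4 burnt (F count now 2)
Step 7: +4 fires, +2 burnt (F count now 4)
Step 8: +2 fires, +4 burnt (F count now 2)
Step 9: +0 fires, +2 burnt (F count now 0)
Fire out after step 9
Initially T: 25, now '.': 33
Total burnt (originally-T cells now '.'): 22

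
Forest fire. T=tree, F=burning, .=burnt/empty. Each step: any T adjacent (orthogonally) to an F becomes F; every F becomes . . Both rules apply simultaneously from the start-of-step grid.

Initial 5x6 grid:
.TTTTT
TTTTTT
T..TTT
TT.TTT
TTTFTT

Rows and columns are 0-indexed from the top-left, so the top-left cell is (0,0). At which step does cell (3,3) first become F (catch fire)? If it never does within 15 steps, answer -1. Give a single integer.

Step 1: cell (3,3)='F' (+3 fires, +1 burnt)
  -> target ignites at step 1
Step 2: cell (3,3)='.' (+4 fires, +3 burnt)
Step 3: cell (3,3)='.' (+5 fires, +4 burnt)
Step 4: cell (3,3)='.' (+5 fires, +5 burnt)
Step 5: cell (3,3)='.' (+5 fires, +5 burnt)
Step 6: cell (3,3)='.' (+3 fires, +5 burnt)
Step 7: cell (3,3)='.' (+0 fires, +3 burnt)
  fire out at step 7

1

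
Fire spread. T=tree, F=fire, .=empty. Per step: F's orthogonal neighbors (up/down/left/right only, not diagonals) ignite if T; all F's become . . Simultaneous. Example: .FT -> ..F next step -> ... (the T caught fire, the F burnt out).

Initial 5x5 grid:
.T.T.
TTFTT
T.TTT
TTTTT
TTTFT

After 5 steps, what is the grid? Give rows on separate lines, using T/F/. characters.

Step 1: 6 trees catch fire, 2 burn out
  .T.T.
  TF.FT
  T.FTT
  TTTFT
  TTF.F
Step 2: 8 trees catch fire, 6 burn out
  .F.F.
  F...F
  T..FT
  TTF.F
  TF...
Step 3: 4 trees catch fire, 8 burn out
  .....
  .....
  F...F
  TF...
  F....
Step 4: 1 trees catch fire, 4 burn out
  .....
  .....
  .....
  F....
  .....
Step 5: 0 trees catch fire, 1 burn out
  .....
  .....
  .....
  .....
  .....

.....
.....
.....
.....
.....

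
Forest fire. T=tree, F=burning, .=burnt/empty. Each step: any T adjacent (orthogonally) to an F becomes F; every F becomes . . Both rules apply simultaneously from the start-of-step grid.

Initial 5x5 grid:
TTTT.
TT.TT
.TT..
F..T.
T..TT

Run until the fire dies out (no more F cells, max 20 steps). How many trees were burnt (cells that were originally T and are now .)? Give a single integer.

Answer: 1

Derivation:
Step 1: +1 fires, +1 burnt (F count now 1)
Step 2: +0 fires, +1 burnt (F count now 0)
Fire out after step 2
Initially T: 14, now '.': 12
Total burnt (originally-T cells now '.'): 1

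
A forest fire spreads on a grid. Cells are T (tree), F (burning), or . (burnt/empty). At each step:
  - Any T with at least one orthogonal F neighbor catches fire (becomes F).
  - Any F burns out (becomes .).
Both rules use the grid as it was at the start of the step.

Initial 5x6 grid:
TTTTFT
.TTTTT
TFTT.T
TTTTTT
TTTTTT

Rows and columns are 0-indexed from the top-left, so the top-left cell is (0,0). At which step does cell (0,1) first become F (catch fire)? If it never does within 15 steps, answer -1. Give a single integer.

Step 1: cell (0,1)='T' (+7 fires, +2 burnt)
Step 2: cell (0,1)='F' (+9 fires, +7 burnt)
  -> target ignites at step 2
Step 3: cell (0,1)='.' (+5 fires, +9 burnt)
Step 4: cell (0,1)='.' (+3 fires, +5 burnt)
Step 5: cell (0,1)='.' (+2 fires, +3 burnt)
Step 6: cell (0,1)='.' (+0 fires, +2 burnt)
  fire out at step 6

2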